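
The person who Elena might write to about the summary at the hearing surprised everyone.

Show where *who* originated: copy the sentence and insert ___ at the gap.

'who' functions as the object of the preposition 'to'. The gap is right after 'to'.

The person who Elena might write to ___ about the summary at the hearing surprised everyone.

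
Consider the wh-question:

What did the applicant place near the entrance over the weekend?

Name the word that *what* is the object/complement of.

place

Before movement: The applicant did place what near the entrance over the weekend.
'what' functions as the direct object of 'place'. It moves to the left edge, and the trace sits right after 'place':
What did the applicant place ___ near the entrance over the weekend?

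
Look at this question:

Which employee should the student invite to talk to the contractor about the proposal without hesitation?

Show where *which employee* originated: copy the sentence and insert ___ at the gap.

Which employee should the student invite ___ to talk to the contractor about the proposal without hesitation?

Before movement: The student should invite which employee to talk to the contractor about the proposal without hesitation.
'which employee' is the direct object of 'invite'. The gap is right after 'invite'.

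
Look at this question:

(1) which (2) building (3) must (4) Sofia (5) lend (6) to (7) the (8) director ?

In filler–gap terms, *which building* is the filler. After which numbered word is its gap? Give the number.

5

Before movement: Sofia must lend which building to the director.
'which building' is the direct object of 'lend'. It moves to the left edge, and the trace sits right after 'lend':
Which building must Sofia lend ___ to the director?
'lend' is word 5.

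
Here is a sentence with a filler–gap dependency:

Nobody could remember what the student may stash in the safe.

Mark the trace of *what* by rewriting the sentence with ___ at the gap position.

Nobody could remember what the student may stash ___ in the safe.

Pre-movement form: The student may stash what in the safe.
The filler 'what' is interpreted as the direct object of 'stash'. The gap is right after 'stash'.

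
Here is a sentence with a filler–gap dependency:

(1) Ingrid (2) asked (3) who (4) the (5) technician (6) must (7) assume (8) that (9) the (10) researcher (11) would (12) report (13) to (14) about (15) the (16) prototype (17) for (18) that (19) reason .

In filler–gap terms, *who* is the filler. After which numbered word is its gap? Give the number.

Underlying clause: The technician must assume that the researcher would report to who about the prototype for that reason.
The filler 'who' is interpreted as the object of the preposition 'to'. Wh-movement fronts it, leaving a gap right after 'to':
Ingrid asked who the technician must assume that the researcher would report to ___ about the prototype for that reason.
'to' is word 13.

13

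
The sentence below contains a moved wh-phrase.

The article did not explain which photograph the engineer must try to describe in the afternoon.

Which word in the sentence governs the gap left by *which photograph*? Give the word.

Before movement: The engineer must try to describe which photograph in the afternoon.
'which photograph' functions as the direct object of 'describe'. Fronting leaves a gap immediately after 'describe':
The article did not explain which photograph the engineer must try to describe ___ in the afternoon.

describe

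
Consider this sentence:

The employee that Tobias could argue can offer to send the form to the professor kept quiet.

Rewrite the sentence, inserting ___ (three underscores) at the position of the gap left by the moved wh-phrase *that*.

The filler 'that' is interpreted as the subject of the clause embedded under 'argue'. The gap is right after 'argue'.

The employee that Tobias could argue ___ can offer to send the form to the professor kept quiet.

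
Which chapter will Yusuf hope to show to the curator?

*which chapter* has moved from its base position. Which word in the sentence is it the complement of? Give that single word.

Before movement: Yusuf will hope to show which chapter to the curator.
'which chapter' is the direct object of 'show'. Fronting leaves a gap immediately after 'show':
Which chapter will Yusuf hope to show ___ to the curator?

show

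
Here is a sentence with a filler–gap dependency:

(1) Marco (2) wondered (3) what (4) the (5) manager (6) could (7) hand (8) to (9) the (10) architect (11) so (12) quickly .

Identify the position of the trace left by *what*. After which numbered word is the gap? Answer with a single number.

7

Pre-movement form: The manager could hand what to the architect so quickly.
The filler 'what' is interpreted as the direct object of 'hand'. It moves to the left edge, and the trace sits right after 'hand':
Marco wondered what the manager could hand ___ to the architect so quickly.
'hand' is word 7.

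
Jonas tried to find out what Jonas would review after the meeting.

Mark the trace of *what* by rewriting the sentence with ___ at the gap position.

Underlying clause: Jonas would review what after the meeting.
'what' is the direct object of 'review'. The gap is right after 'review'.

Jonas tried to find out what Jonas would review ___ after the meeting.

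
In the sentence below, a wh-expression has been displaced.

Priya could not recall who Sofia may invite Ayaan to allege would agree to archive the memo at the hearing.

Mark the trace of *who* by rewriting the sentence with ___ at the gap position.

Priya could not recall who Sofia may invite Ayaan to allege ___ would agree to archive the memo at the hearing.

Underlying clause: Sofia may invite Ayaan to allege who would agree to archive the memo at the hearing.
The filler 'who' is interpreted as the subject of the clause embedded under 'allege'. The gap is right after 'allege'.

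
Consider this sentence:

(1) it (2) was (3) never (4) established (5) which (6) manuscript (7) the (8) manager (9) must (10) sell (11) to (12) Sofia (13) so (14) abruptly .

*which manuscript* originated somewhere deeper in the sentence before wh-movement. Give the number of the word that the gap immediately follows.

Underlying clause: The manager must sell which manuscript to Sofia so abruptly.
The filler 'which manuscript' is interpreted as the direct object of 'sell'. Wh-movement fronts it, leaving a gap right after 'sell':
It was never established which manuscript the manager must sell ___ to Sofia so abruptly.
'sell' is word 10.

10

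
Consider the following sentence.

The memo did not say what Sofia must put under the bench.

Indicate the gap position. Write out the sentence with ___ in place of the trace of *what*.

The memo did not say what Sofia must put ___ under the bench.

Underlying clause: Sofia must put what under the bench.
'what' functions as the direct object of 'put'. The gap is right after 'put'.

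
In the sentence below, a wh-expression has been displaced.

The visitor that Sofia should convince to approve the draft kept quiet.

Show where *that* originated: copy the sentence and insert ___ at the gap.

The visitor that Sofia should convince ___ to approve the draft kept quiet.

'that' is the direct object of 'convince'. The gap is right after 'convince'.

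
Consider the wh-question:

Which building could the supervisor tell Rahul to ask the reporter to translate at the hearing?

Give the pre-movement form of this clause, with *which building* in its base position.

The supervisor could tell Rahul to ask the reporter to translate which building at the hearing.

The filler 'which building' is interpreted as the direct object of 'translate'. Wh-movement fronts it, leaving a gap right after 'translate':
Which building could the supervisor tell Rahul to ask the reporter to translate ___ at the hearing?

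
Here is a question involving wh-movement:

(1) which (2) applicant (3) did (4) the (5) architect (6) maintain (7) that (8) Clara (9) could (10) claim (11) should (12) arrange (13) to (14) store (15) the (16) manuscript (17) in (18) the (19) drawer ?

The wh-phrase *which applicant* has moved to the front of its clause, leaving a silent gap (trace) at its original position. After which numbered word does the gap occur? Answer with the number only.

10

Pre-movement form: The architect did maintain that Clara could claim which applicant should arrange to store the manuscript in the drawer.
'which applicant' functions as the subject of the clause embedded under 'claim'. Wh-movement fronts it, leaving a gap right after 'claim':
Which applicant did the architect maintain that Clara could claim ___ should arrange to store the manuscript in the drawer?
'claim' is word 10.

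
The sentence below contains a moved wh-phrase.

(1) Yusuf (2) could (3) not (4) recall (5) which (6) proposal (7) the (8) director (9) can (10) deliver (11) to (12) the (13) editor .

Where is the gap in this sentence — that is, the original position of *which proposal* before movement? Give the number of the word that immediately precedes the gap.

Pre-movement form: The director can deliver which proposal to the editor.
'which proposal' functions as the direct object of 'deliver'. Wh-movement fronts it, leaving a gap right after 'deliver':
Yusuf could not recall which proposal the director can deliver ___ to the editor.
'deliver' is word 10.

10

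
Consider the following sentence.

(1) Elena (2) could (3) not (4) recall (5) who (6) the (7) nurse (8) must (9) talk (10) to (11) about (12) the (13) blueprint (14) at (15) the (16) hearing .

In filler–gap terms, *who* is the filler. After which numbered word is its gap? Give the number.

In situ: The nurse must talk to who about the blueprint at the hearing.
'who' is the object of the preposition 'to'. It moves to the left edge, and the trace sits right after 'to':
Elena could not recall who the nurse must talk to ___ about the blueprint at the hearing.
'to' is word 10.

10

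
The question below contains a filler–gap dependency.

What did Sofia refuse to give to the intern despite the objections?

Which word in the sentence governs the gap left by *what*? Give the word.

In situ: Sofia did refuse to give what to the intern despite the objections.
'what' is the direct object of 'give'. Fronting leaves a gap immediately after 'give':
What did Sofia refuse to give ___ to the intern despite the objections?

give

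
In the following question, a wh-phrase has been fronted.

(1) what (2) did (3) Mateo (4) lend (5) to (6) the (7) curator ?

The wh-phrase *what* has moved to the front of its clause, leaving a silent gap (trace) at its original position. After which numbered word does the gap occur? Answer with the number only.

In situ: Mateo did lend what to the curator.
'what' is the direct object of 'lend'. Fronting leaves a gap immediately after 'lend':
What did Mateo lend ___ to the curator?
'lend' is word 4.

4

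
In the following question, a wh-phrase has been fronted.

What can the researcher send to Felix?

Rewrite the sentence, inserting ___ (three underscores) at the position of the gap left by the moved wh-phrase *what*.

Before movement: The researcher can send what to Felix.
The filler 'what' is interpreted as the direct object of 'send'. The gap is right after 'send'.

What can the researcher send ___ to Felix?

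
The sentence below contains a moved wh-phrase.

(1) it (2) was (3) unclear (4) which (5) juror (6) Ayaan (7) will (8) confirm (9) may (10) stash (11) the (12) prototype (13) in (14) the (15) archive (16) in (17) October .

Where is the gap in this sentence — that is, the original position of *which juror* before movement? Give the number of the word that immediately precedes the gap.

8

In situ: Ayaan will confirm which juror may stash the prototype in the archive in October.
'which juror' functions as the subject of the clause embedded under 'confirm'. Fronting leaves a gap immediately after 'confirm':
It was unclear which juror Ayaan will confirm ___ may stash the prototype in the archive in October.
'confirm' is word 8.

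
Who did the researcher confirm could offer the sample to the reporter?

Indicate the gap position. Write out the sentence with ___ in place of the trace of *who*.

Who did the researcher confirm ___ could offer the sample to the reporter?

Before movement: The researcher did confirm who could offer the sample to the reporter.
'who' is the subject of the clause embedded under 'confirm'. The gap is right after 'confirm'.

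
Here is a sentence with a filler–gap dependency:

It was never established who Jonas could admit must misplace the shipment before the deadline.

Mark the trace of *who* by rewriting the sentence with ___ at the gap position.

It was never established who Jonas could admit ___ must misplace the shipment before the deadline.

In situ: Jonas could admit who must misplace the shipment before the deadline.
'who' is the subject of the clause embedded under 'admit'. The gap is right after 'admit'.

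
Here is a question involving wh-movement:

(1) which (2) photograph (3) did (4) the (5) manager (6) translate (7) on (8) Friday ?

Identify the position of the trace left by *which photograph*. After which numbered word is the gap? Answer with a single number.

6

Pre-movement form: The manager did translate which photograph on Friday.
The filler 'which photograph' is interpreted as the direct object of 'translate'. Wh-movement fronts it, leaving a gap right after 'translate':
Which photograph did the manager translate ___ on Friday?
'translate' is word 6.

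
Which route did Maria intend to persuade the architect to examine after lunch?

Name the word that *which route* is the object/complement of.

In situ: Maria did intend to persuade the architect to examine which route after lunch.
'which route' functions as the direct object of 'examine'. It moves to the left edge, and the trace sits right after 'examine':
Which route did Maria intend to persuade the architect to examine ___ after lunch?

examine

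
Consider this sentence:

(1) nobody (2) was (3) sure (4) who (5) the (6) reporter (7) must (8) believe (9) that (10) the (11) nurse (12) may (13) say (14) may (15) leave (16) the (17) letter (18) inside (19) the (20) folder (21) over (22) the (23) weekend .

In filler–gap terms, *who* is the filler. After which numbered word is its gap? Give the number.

13

Underlying clause: The reporter must believe that the nurse may say who may leave the letter inside the folder over the weekend.
'who' is the subject of the clause embedded under 'say'. It moves to the left edge, and the trace sits right after 'say':
Nobody was sure who the reporter must believe that the nurse may say ___ may leave the letter inside the folder over the weekend.
'say' is word 13.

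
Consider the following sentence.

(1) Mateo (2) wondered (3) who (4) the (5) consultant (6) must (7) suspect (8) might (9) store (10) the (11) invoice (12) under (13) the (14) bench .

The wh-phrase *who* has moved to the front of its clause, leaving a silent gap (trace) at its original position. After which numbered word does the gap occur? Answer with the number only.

In situ: The consultant must suspect who might store the invoice under the bench.
The filler 'who' is interpreted as the subject of the clause embedded under 'suspect'. It moves to the left edge, and the trace sits right after 'suspect':
Mateo wondered who the consultant must suspect ___ might store the invoice under the bench.
'suspect' is word 7.

7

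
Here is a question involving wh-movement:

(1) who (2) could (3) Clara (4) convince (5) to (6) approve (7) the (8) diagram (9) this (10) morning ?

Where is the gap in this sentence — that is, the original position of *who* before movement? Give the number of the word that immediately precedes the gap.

Underlying clause: Clara could convince who to approve the diagram this morning.
The filler 'who' is interpreted as the direct object of 'convince'. Fronting leaves a gap immediately after 'convince':
Who could Clara convince ___ to approve the diagram this morning?
'convince' is word 4.

4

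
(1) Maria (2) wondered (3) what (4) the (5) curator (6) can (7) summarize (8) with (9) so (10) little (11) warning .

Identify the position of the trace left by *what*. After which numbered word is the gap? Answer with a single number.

Before movement: The curator can summarize what with so little warning.
The filler 'what' is interpreted as the direct object of 'summarize'. It moves to the left edge, and the trace sits right after 'summarize':
Maria wondered what the curator can summarize ___ with so little warning.
'summarize' is word 7.

7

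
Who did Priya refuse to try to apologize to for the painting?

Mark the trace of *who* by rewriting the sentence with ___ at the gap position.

Underlying clause: Priya did refuse to try to apologize to who for the painting.
The filler 'who' is interpreted as the object of the preposition 'to'. The gap is right after 'to'.

Who did Priya refuse to try to apologize to ___ for the painting?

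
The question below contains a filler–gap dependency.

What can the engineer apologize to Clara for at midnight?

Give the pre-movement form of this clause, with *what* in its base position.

The engineer can apologize to Clara for what at midnight.

'what' functions as the object of the preposition 'for'. Wh-movement fronts it, leaving a gap right after 'for':
What can the engineer apologize to Clara for ___ at midnight?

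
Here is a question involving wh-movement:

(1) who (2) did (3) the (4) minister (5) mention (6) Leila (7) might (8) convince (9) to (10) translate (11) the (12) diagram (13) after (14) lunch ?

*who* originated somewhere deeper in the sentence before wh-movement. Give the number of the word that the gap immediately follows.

8

Pre-movement form: The minister did mention Leila might convince who to translate the diagram after lunch.
'who' is the direct object of 'convince'. Wh-movement fronts it, leaving a gap right after 'convince':
Who did the minister mention Leila might convince ___ to translate the diagram after lunch?
'convince' is word 8.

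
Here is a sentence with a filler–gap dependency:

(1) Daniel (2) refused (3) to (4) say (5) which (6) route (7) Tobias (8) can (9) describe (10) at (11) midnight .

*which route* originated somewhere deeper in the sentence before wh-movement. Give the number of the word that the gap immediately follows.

9

Pre-movement form: Tobias can describe which route at midnight.
'which route' is the direct object of 'describe'. Fronting leaves a gap immediately after 'describe':
Daniel refused to say which route Tobias can describe ___ at midnight.
'describe' is word 9.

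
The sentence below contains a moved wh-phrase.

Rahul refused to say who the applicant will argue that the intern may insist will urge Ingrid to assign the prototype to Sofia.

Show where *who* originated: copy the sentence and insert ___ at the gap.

Rahul refused to say who the applicant will argue that the intern may insist ___ will urge Ingrid to assign the prototype to Sofia.

Pre-movement form: The applicant will argue that the intern may insist who will urge Ingrid to assign the prototype to Sofia.
'who' functions as the subject of the clause embedded under 'insist'. The gap is right after 'insist'.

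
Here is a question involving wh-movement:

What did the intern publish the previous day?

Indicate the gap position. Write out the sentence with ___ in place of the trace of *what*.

Underlying clause: The intern did publish what the previous day.
The filler 'what' is interpreted as the direct object of 'publish'. The gap is right after 'publish'.

What did the intern publish ___ the previous day?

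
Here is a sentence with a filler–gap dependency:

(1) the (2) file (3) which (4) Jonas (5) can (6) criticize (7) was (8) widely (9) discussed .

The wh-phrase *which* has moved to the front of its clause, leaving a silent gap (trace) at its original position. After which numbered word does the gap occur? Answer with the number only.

6

'which' is the direct object of 'criticize'. Wh-movement fronts it, leaving a gap right after 'criticize':
The file which Jonas can criticize ___ was widely discussed.
'criticize' is word 6.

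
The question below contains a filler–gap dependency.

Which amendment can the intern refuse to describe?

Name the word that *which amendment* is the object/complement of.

describe

Before movement: The intern can refuse to describe which amendment.
'which amendment' functions as the direct object of 'describe'. Fronting leaves a gap immediately after 'describe':
Which amendment can the intern refuse to describe ___?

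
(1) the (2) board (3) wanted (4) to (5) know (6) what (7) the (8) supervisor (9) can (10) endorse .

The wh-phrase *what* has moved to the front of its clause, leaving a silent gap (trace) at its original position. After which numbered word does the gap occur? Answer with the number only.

10

Underlying clause: The supervisor can endorse what.
'what' is the direct object of 'endorse'. It moves to the left edge, and the trace sits right after 'endorse':
The board wanted to know what the supervisor can endorse ___.
'endorse' is word 10.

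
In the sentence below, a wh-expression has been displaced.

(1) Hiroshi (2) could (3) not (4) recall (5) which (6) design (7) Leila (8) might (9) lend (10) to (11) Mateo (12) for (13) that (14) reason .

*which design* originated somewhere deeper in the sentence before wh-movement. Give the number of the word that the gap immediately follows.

9

Before movement: Leila might lend which design to Mateo for that reason.
The filler 'which design' is interpreted as the direct object of 'lend'. Fronting leaves a gap immediately after 'lend':
Hiroshi could not recall which design Leila might lend ___ to Mateo for that reason.
'lend' is word 9.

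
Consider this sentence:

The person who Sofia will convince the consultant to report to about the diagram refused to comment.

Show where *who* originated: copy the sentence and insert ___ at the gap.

The filler 'who' is interpreted as the object of the preposition 'to'. The gap is right after 'to'.

The person who Sofia will convince the consultant to report to ___ about the diagram refused to comment.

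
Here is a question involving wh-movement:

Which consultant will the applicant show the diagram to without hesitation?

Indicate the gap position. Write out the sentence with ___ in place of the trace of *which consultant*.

Which consultant will the applicant show the diagram to ___ without hesitation?

In situ: The applicant will show the diagram to which consultant without hesitation.
'which consultant' functions as the object of the preposition 'to' (recipient of 'show'). The gap is right after 'to'.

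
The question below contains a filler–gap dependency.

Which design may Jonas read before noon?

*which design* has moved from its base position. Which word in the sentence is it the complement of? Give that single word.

read

In situ: Jonas may read which design before noon.
'which design' is the direct object of 'read'. Wh-movement fronts it, leaving a gap right after 'read':
Which design may Jonas read ___ before noon?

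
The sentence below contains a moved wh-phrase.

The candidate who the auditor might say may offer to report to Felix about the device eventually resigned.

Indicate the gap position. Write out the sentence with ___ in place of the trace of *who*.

'who' is the subject of the clause embedded under 'say'. The gap is right after 'say'.

The candidate who the auditor might say ___ may offer to report to Felix about the device eventually resigned.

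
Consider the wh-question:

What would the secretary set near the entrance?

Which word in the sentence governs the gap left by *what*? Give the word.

Before movement: The secretary would set what near the entrance.
The filler 'what' is interpreted as the direct object of 'set'. Fronting leaves a gap immediately after 'set':
What would the secretary set ___ near the entrance?

set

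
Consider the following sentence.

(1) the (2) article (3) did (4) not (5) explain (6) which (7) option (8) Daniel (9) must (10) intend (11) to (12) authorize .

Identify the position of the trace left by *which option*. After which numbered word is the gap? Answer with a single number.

Underlying clause: Daniel must intend to authorize which option.
'which option' functions as the direct object of 'authorize'. It moves to the left edge, and the trace sits right after 'authorize':
The article did not explain which option Daniel must intend to authorize ___.
'authorize' is word 12.

12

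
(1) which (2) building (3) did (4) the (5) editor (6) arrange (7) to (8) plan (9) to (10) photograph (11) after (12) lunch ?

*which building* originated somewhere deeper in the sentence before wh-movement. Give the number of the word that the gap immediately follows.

In situ: The editor did arrange to plan to photograph which building after lunch.
'which building' is the direct object of 'photograph'. Wh-movement fronts it, leaving a gap right after 'photograph':
Which building did the editor arrange to plan to photograph ___ after lunch?
'photograph' is word 10.

10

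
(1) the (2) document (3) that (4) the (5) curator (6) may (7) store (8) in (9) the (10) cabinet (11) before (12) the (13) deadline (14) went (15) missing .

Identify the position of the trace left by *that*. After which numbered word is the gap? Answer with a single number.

The filler 'that' is interpreted as the direct object of 'store'. Fronting leaves a gap immediately after 'store':
The document that the curator may store ___ in the cabinet before the deadline went missing.
'store' is word 7.

7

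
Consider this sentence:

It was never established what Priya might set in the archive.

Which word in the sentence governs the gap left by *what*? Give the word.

In situ: Priya might set what in the archive.
The filler 'what' is interpreted as the direct object of 'set'. Wh-movement fronts it, leaving a gap right after 'set':
It was never established what Priya might set ___ in the archive.

set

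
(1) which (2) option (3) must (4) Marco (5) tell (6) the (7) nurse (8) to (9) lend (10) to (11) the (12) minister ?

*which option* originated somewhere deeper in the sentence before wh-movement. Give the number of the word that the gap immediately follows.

9

In situ: Marco must tell the nurse to lend which option to the minister.
The filler 'which option' is interpreted as the direct object of 'lend'. Fronting leaves a gap immediately after 'lend':
Which option must Marco tell the nurse to lend ___ to the minister?
'lend' is word 9.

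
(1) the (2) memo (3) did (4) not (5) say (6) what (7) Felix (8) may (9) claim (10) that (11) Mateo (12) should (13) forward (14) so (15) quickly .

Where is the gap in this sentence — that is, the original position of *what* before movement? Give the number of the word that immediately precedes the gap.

13

Underlying clause: Felix may claim that Mateo should forward what so quickly.
'what' functions as the direct object of 'forward'. Wh-movement fronts it, leaving a gap right after 'forward':
The memo did not say what Felix may claim that Mateo should forward ___ so quickly.
'forward' is word 13.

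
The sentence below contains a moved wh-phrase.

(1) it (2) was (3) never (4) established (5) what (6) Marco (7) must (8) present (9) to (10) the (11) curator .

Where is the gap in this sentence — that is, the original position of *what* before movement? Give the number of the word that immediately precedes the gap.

Pre-movement form: Marco must present what to the curator.
'what' is the direct object of 'present'. Fronting leaves a gap immediately after 'present':
It was never established what Marco must present ___ to the curator.
'present' is word 8.

8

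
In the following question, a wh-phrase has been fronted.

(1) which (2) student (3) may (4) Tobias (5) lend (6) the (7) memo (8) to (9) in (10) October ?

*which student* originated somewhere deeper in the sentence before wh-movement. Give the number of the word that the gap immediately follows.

8

Before movement: Tobias may lend the memo to which student in October.
'which student' is the object of the preposition 'to' (recipient of 'lend'). Wh-movement fronts it, leaving a gap right after 'to':
Which student may Tobias lend the memo to ___ in October?
'to' is word 8.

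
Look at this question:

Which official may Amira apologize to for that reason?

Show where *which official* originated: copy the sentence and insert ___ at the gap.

Before movement: Amira may apologize to which official for that reason.
'which official' functions as the object of the preposition 'to'. The gap is right after 'to'.

Which official may Amira apologize to ___ for that reason?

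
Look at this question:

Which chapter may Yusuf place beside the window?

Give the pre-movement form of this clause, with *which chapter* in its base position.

Yusuf may place which chapter beside the window.

'which chapter' functions as the direct object of 'place'. Wh-movement fronts it, leaving a gap right after 'place':
Which chapter may Yusuf place ___ beside the window?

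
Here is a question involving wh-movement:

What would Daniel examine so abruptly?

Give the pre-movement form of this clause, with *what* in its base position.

Daniel would examine what so abruptly.

'what' functions as the direct object of 'examine'. Fronting leaves a gap immediately after 'examine':
What would Daniel examine ___ so abruptly?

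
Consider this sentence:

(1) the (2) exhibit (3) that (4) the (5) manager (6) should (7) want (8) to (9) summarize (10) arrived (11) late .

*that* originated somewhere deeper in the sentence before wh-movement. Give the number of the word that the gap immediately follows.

9

'that' is the direct object of 'summarize'. Fronting leaves a gap immediately after 'summarize':
The exhibit that the manager should want to summarize ___ arrived late.
'summarize' is word 9.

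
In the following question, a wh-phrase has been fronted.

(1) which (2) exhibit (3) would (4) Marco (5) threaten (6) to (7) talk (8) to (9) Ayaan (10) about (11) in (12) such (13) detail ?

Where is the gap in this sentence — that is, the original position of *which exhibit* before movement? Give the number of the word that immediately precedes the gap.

Pre-movement form: Marco would threaten to talk to Ayaan about which exhibit in such detail.
'which exhibit' is the object of the preposition 'about'. Wh-movement fronts it, leaving a gap right after 'about':
Which exhibit would Marco threaten to talk to Ayaan about ___ in such detail?
'about' is word 10.

10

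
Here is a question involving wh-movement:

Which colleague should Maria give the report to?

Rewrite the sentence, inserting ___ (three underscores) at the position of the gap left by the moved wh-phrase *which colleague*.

Which colleague should Maria give the report to ___?

Underlying clause: Maria should give the report to which colleague.
'which colleague' functions as the object of the preposition 'to' (recipient of 'give'). The gap is right after 'to'.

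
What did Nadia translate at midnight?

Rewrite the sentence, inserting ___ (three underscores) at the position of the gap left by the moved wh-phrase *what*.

What did Nadia translate ___ at midnight?

Underlying clause: Nadia did translate what at midnight.
'what' is the direct object of 'translate'. The gap is right after 'translate'.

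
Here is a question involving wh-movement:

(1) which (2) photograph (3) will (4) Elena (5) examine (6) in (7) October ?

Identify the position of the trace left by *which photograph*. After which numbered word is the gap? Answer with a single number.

Underlying clause: Elena will examine which photograph in October.
'which photograph' functions as the direct object of 'examine'. Fronting leaves a gap immediately after 'examine':
Which photograph will Elena examine ___ in October?
'examine' is word 5.

5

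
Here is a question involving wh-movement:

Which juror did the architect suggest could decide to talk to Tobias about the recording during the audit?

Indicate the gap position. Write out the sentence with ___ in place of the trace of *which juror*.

Which juror did the architect suggest ___ could decide to talk to Tobias about the recording during the audit?

Before movement: The architect did suggest which juror could decide to talk to Tobias about the recording during the audit.
'which juror' is the subject of the clause embedded under 'suggest'. The gap is right after 'suggest'.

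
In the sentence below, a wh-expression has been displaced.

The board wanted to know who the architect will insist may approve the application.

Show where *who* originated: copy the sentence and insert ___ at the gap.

The board wanted to know who the architect will insist ___ may approve the application.

Before movement: The architect will insist who may approve the application.
'who' is the subject of the clause embedded under 'insist'. The gap is right after 'insist'.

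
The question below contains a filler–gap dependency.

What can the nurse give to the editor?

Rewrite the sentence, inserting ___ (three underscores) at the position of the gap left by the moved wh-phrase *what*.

Underlying clause: The nurse can give what to the editor.
'what' is the direct object of 'give'. The gap is right after 'give'.

What can the nurse give ___ to the editor?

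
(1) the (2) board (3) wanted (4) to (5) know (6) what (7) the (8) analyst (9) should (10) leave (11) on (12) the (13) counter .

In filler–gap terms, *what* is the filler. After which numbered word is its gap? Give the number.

In situ: The analyst should leave what on the counter.
'what' is the direct object of 'leave'. It moves to the left edge, and the trace sits right after 'leave':
The board wanted to know what the analyst should leave ___ on the counter.
'leave' is word 10.

10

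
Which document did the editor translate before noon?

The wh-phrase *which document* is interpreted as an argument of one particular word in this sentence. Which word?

translate

In situ: The editor did translate which document before noon.
'which document' is the direct object of 'translate'. It moves to the left edge, and the trace sits right after 'translate':
Which document did the editor translate ___ before noon?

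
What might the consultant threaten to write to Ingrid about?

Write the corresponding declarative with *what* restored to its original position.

'what' is the object of the preposition 'about'. It moves to the left edge, and the trace sits right after 'about':
What might the consultant threaten to write to Ingrid about ___?

The consultant might threaten to write to Ingrid about what.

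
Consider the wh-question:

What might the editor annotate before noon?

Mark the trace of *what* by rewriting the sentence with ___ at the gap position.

What might the editor annotate ___ before noon?

Before movement: The editor might annotate what before noon.
'what' is the direct object of 'annotate'. The gap is right after 'annotate'.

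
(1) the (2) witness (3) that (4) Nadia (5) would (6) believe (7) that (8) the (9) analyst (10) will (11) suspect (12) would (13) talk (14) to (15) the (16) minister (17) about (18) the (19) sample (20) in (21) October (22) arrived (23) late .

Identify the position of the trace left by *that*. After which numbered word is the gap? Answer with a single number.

11

'that' is the subject of the clause embedded under 'suspect'. It moves to the left edge, and the trace sits right after 'suspect':
The witness that Nadia would believe that the analyst will suspect ___ would talk to the minister about the sample in October arrived late.
'suspect' is word 11.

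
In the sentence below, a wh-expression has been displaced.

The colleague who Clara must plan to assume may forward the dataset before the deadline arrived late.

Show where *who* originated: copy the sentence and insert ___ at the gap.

'who' is the subject of the clause embedded under 'assume'. The gap is right after 'assume'.

The colleague who Clara must plan to assume ___ may forward the dataset before the deadline arrived late.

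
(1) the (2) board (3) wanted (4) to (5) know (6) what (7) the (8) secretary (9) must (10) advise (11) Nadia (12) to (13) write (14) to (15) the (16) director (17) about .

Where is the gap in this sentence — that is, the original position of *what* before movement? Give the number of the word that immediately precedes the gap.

Before movement: The secretary must advise Nadia to write to the director about what.
'what' functions as the object of the preposition 'about'. Fronting leaves a gap immediately after 'about':
The board wanted to know what the secretary must advise Nadia to write to the director about ___.
'about' is word 17.

17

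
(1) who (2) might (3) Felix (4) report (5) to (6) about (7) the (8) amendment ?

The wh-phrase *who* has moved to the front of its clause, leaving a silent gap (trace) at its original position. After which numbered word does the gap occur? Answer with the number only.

Pre-movement form: Felix might report to who about the amendment.
'who' is the object of the preposition 'to'. Fronting leaves a gap immediately after 'to':
Who might Felix report to ___ about the amendment?
'to' is word 5.

5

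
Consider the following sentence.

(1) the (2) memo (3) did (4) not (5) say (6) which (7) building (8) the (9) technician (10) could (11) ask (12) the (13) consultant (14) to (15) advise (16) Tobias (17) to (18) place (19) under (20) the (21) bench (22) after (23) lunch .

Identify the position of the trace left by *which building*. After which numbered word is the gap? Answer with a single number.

18

Underlying clause: The technician could ask the consultant to advise Tobias to place which building under the bench after lunch.
'which building' is the direct object of 'place'. Fronting leaves a gap immediately after 'place':
The memo did not say which building the technician could ask the consultant to advise Tobias to place ___ under the bench after lunch.
'place' is word 18.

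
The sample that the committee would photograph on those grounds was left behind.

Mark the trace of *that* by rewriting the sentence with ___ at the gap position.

The sample that the committee would photograph ___ on those grounds was left behind.

'that' is the direct object of 'photograph'. The gap is right after 'photograph'.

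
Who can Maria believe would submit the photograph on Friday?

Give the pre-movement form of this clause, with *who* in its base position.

The filler 'who' is interpreted as the subject of the clause embedded under 'believe'. It moves to the left edge, and the trace sits right after 'believe':
Who can Maria believe ___ would submit the photograph on Friday?

Maria can believe who would submit the photograph on Friday.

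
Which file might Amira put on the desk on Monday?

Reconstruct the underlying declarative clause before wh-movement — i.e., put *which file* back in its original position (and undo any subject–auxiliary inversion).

'which file' functions as the direct object of 'put'. It moves to the left edge, and the trace sits right after 'put':
Which file might Amira put ___ on the desk on Monday?

Amira might put which file on the desk on Monday.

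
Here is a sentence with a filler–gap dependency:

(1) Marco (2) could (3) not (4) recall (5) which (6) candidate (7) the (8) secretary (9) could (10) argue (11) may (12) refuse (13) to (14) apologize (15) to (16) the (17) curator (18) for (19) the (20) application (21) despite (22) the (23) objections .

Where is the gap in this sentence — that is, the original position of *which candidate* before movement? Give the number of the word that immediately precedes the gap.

In situ: The secretary could argue which candidate may refuse to apologize to the curator for the application despite the objections.
'which candidate' functions as the subject of the clause embedded under 'argue'. It moves to the left edge, and the trace sits right after 'argue':
Marco could not recall which candidate the secretary could argue ___ may refuse to apologize to the curator for the application despite the objections.
'argue' is word 10.

10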